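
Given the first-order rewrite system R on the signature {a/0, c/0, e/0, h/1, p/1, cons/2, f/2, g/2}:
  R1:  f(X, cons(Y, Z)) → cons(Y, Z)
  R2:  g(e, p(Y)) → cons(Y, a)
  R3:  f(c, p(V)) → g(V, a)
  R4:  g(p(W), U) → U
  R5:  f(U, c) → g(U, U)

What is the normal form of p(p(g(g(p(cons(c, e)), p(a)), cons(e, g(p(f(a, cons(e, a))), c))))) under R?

p(p(cons(e, c)))

1. p(p(g(g(p(cons(c, e)), p(a)), cons(e, g(p(f(a, cons(e, a))), c)))))  →  p(p(g(p(a), cons(e, g(p(f(a, cons(e, a))), c)))))   [R4 at 1.1.1]
2. p(p(g(p(a), cons(e, g(p(f(a, cons(e, a))), c)))))  →  p(p(cons(e, g(p(f(a, cons(e, a))), c))))   [R4 at 1.1]
3. p(p(cons(e, g(p(f(a, cons(e, a))), c))))  →  p(p(cons(e, c)))   [R4 at 1.1.2]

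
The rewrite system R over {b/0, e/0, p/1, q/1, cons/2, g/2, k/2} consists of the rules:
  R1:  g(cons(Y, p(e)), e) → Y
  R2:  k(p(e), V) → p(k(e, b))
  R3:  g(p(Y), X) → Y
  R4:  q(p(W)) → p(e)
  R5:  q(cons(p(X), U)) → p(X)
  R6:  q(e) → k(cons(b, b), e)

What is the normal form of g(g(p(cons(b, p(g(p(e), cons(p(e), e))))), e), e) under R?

b

1. g(g(p(cons(b, p(g(p(e), cons(p(e), e))))), e), e)  →  g(cons(b, p(g(p(e), cons(p(e), e)))), e)   [R3 at 1]
2. g(cons(b, p(g(p(e), cons(p(e), e)))), e)  →  g(cons(b, p(e)), e)   [R3 at 1.2.1]
3. g(cons(b, p(e)), e)  →  b   [R1 at ε]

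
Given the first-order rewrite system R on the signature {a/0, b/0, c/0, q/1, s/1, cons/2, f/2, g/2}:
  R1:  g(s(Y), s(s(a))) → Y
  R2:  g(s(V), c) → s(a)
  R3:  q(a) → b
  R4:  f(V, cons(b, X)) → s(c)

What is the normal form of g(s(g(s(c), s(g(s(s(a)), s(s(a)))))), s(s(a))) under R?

1. g(s(g(s(c), s(g(s(s(a)), s(s(a)))))), s(s(a)))  →  g(s(c), s(g(s(s(a)), s(s(a)))))   [R1 at ε]
2. g(s(c), s(g(s(s(a)), s(s(a)))))  →  g(s(c), s(s(a)))   [R1 at 2.1]
3. g(s(c), s(s(a)))  →  c   [R1 at ε]

c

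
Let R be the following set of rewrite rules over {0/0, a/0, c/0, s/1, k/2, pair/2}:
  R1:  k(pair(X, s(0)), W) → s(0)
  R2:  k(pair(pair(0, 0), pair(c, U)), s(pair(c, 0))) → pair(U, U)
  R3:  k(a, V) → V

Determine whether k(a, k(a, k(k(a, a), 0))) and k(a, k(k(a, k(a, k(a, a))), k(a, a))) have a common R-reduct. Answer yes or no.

Reduce t₁ = k(a, k(a, k(k(a, a), 0))):
1. k(a, k(a, k(k(a, a), 0)))  →  k(a, k(k(a, a), 0))   [R3 at ε]
2. k(a, k(k(a, a), 0))  →  k(k(a, a), 0)   [R3 at ε]
3. k(k(a, a), 0)  →  k(a, 0)   [R3 at 1]
4. k(a, 0)  →  0   [R3 at ε]

Reduce t₂ = k(a, k(k(a, k(a, k(a, a))), k(a, a))):
1. k(a, k(k(a, k(a, k(a, a))), k(a, a)))  →  k(k(a, k(a, k(a, a))), k(a, a))   [R3 at ε]
2. k(k(a, k(a, k(a, a))), k(a, a))  →  k(k(a, k(a, a)), k(a, a))   [R3 at 1]
3. k(k(a, k(a, a)), k(a, a))  →  k(k(a, a), k(a, a))   [R3 at 1]
4. k(k(a, a), k(a, a))  →  k(a, k(a, a))   [R3 at 1]
5. k(a, k(a, a))  →  k(a, a)   [R3 at ε]
6. k(a, a)  →  a   [R3 at ε]

no — NF(t₁) = 0, NF(t₂) = a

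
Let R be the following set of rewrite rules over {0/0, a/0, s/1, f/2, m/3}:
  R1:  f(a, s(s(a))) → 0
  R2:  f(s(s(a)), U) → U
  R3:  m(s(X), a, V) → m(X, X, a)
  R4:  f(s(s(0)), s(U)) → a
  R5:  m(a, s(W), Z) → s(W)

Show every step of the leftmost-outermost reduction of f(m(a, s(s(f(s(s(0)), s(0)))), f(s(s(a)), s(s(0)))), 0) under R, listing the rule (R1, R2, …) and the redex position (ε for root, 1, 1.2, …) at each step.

1. f(m(a, s(s(f(s(s(0)), s(0)))), f(s(s(a)), s(s(0)))), 0)  →  f(s(s(f(s(s(0)), s(0)))), 0)   [R5 at 1]
2. f(s(s(f(s(s(0)), s(0)))), 0)  →  f(s(s(a)), 0)   [R4 at 1.1.1]
3. f(s(s(a)), 0)  →  0   [R2 at ε]

0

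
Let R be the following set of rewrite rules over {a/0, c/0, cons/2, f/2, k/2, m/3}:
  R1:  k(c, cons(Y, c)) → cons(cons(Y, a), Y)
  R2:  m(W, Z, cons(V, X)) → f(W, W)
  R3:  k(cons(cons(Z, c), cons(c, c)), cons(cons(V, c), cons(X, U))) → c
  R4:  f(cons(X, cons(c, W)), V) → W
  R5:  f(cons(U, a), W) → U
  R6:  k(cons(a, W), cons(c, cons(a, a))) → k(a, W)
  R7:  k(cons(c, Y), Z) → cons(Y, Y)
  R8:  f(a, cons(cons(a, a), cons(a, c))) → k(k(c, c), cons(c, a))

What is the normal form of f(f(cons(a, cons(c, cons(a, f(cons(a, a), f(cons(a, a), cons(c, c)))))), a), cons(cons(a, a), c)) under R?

a

1. f(f(cons(a, cons(c, cons(a, f(cons(a, a), f(cons(a, a), cons(c, c)))))), a), cons(cons(a, a), c))  →  f(cons(a, f(cons(a, a), f(cons(a, a), cons(c, c)))), cons(cons(a, a), c))   [R4 at 1]
2. f(cons(a, f(cons(a, a), f(cons(a, a), cons(c, c)))), cons(cons(a, a), c))  →  f(cons(a, a), cons(cons(a, a), c))   [R5 at 1.2]
3. f(cons(a, a), cons(cons(a, a), c))  →  a   [R5 at ε]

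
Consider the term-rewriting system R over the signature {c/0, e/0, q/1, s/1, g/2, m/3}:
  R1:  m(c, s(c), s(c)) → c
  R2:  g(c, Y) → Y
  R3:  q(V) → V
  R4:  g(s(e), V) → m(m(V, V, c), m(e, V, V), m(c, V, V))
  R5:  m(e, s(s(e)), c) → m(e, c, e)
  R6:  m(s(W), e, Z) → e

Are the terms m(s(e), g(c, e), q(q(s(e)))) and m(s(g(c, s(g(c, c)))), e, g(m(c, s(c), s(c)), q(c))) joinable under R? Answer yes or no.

Reduce t₁ = m(s(e), g(c, e), q(q(s(e)))):
1. m(s(e), g(c, e), q(q(s(e))))  →  m(s(e), e, q(q(s(e))))   [R2 at 2]
2. m(s(e), e, q(q(s(e))))  →  e   [R6 at ε]

Reduce t₂ = m(s(g(c, s(g(c, c)))), e, g(m(c, s(c), s(c)), q(c))):
1. m(s(g(c, s(g(c, c)))), e, g(m(c, s(c), s(c)), q(c)))  →  e   [R6 at ε]

yes — NF(t₁) = e, NF(t₂) = e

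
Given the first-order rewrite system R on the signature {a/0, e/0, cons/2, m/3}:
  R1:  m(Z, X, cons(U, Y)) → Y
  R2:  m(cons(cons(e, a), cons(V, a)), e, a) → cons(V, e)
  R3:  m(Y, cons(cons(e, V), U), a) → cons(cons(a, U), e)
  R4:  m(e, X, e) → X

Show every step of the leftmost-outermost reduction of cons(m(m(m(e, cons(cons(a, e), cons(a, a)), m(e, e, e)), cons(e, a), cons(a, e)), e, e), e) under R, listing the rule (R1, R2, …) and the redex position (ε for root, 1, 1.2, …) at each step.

1. cons(m(m(m(e, cons(cons(a, e), cons(a, a)), m(e, e, e)), cons(e, a), cons(a, e)), e, e), e)  →  cons(m(e, e, e), e)   [R1 at 1.1]
2. cons(m(e, e, e), e)  →  cons(e, e)   [R4 at 1]

cons(e, e)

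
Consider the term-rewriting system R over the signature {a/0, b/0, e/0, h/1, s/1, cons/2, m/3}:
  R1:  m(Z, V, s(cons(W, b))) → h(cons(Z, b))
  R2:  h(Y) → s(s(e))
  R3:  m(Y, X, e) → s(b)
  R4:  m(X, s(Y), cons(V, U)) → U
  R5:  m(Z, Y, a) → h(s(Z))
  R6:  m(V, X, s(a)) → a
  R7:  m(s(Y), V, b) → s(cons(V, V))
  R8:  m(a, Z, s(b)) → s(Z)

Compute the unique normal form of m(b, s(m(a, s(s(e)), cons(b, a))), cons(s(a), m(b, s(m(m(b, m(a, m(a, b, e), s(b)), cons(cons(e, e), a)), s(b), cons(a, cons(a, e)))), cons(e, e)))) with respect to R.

e

1. m(b, s(m(a, s(s(e)), cons(b, a))), cons(s(a), m(b, s(m(m(b, m(a, m(a, b, e), s(b)), cons(cons(e, e), a)), s(b), cons(a, cons(a, e)))), cons(e, e))))  →  m(b, s(m(m(b, m(a, m(a, b, e), s(b)), cons(cons(e, e), a)), s(b), cons(a, cons(a, e)))), cons(e, e))   [R4 at ε]
2. m(b, s(m(m(b, m(a, m(a, b, e), s(b)), cons(cons(e, e), a)), s(b), cons(a, cons(a, e)))), cons(e, e))  →  e   [R4 at ε]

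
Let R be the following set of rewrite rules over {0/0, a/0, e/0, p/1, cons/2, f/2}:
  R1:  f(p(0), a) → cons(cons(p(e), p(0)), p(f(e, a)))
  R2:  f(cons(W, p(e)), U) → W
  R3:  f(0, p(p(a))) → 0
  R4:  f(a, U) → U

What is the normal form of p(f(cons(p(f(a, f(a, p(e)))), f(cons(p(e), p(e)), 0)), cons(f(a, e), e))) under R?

p(p(p(e)))

1. p(f(cons(p(f(a, f(a, p(e)))), f(cons(p(e), p(e)), 0)), cons(f(a, e), e)))  →  p(f(cons(p(f(a, p(e))), f(cons(p(e), p(e)), 0)), cons(f(a, e), e)))   [R4 at 1.1.1.1]
2. p(f(cons(p(f(a, p(e))), f(cons(p(e), p(e)), 0)), cons(f(a, e), e)))  →  p(f(cons(p(p(e)), f(cons(p(e), p(e)), 0)), cons(f(a, e), e)))   [R4 at 1.1.1.1]
3. p(f(cons(p(p(e)), f(cons(p(e), p(e)), 0)), cons(f(a, e), e)))  →  p(f(cons(p(p(e)), p(e)), cons(f(a, e), e)))   [R2 at 1.1.2]
4. p(f(cons(p(p(e)), p(e)), cons(f(a, e), e)))  →  p(p(p(e)))   [R2 at 1]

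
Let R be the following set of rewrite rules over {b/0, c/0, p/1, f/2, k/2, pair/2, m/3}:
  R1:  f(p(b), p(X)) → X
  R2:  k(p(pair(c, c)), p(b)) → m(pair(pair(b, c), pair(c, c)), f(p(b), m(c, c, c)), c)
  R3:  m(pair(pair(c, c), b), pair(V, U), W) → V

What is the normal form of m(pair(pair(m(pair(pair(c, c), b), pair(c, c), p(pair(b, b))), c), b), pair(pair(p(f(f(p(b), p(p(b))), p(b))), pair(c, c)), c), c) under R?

pair(p(b), pair(c, c))

1. m(pair(pair(m(pair(pair(c, c), b), pair(c, c), p(pair(b, b))), c), b), pair(pair(p(f(f(p(b), p(p(b))), p(b))), pair(c, c)), c), c)  →  m(pair(pair(c, c), b), pair(pair(p(f(f(p(b), p(p(b))), p(b))), pair(c, c)), c), c)   [R3 at 1.1.1]
2. m(pair(pair(c, c), b), pair(pair(p(f(f(p(b), p(p(b))), p(b))), pair(c, c)), c), c)  →  pair(p(f(f(p(b), p(p(b))), p(b))), pair(c, c))   [R3 at ε]
3. pair(p(f(f(p(b), p(p(b))), p(b))), pair(c, c))  →  pair(p(f(p(b), p(b))), pair(c, c))   [R1 at 1.1.1]
4. pair(p(f(p(b), p(b))), pair(c, c))  →  pair(p(b), pair(c, c))   [R1 at 1.1]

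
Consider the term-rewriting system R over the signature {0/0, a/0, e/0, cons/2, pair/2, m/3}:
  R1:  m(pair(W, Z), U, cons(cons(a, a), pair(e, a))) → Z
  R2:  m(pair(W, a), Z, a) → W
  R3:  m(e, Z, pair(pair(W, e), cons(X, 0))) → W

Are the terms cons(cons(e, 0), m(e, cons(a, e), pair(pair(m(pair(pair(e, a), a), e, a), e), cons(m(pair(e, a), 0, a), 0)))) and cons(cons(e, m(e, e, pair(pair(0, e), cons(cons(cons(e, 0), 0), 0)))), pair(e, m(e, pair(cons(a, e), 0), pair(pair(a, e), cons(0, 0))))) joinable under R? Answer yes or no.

yes — NF(t₁) = cons(cons(e, 0), pair(e, a)), NF(t₂) = cons(cons(e, 0), pair(e, a))

Reduce t₁ = cons(cons(e, 0), m(e, cons(a, e), pair(pair(m(pair(pair(e, a), a), e, a), e), cons(m(pair(e, a), 0, a), 0)))):
1. cons(cons(e, 0), m(e, cons(a, e), pair(pair(m(pair(pair(e, a), a), e, a), e), cons(m(pair(e, a), 0, a), 0))))  →  cons(cons(e, 0), m(pair(pair(e, a), a), e, a))   [R3 at 2]
2. cons(cons(e, 0), m(pair(pair(e, a), a), e, a))  →  cons(cons(e, 0), pair(e, a))   [R2 at 2]

Reduce t₂ = cons(cons(e, m(e, e, pair(pair(0, e), cons(cons(cons(e, 0), 0), 0)))), pair(e, m(e, pair(cons(a, e), 0), pair(pair(a, e), cons(0, 0))))):
1. cons(cons(e, m(e, e, pair(pair(0, e), cons(cons(cons(e, 0), 0), 0)))), pair(e, m(e, pair(cons(a, e), 0), pair(pair(a, e), cons(0, 0)))))  →  cons(cons(e, 0), pair(e, m(e, pair(cons(a, e), 0), pair(pair(a, e), cons(0, 0)))))   [R3 at 1.2]
2. cons(cons(e, 0), pair(e, m(e, pair(cons(a, e), 0), pair(pair(a, e), cons(0, 0)))))  →  cons(cons(e, 0), pair(e, a))   [R3 at 2.2]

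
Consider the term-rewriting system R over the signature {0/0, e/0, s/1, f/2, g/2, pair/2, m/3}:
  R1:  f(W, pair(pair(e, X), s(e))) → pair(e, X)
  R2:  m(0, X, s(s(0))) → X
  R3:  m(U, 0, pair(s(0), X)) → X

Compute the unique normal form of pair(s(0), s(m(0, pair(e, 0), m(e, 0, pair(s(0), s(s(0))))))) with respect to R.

1. pair(s(0), s(m(0, pair(e, 0), m(e, 0, pair(s(0), s(s(0)))))))  →  pair(s(0), s(m(0, pair(e, 0), s(s(0)))))   [R3 at 2.1.3]
2. pair(s(0), s(m(0, pair(e, 0), s(s(0)))))  →  pair(s(0), s(pair(e, 0)))   [R2 at 2.1]

pair(s(0), s(pair(e, 0)))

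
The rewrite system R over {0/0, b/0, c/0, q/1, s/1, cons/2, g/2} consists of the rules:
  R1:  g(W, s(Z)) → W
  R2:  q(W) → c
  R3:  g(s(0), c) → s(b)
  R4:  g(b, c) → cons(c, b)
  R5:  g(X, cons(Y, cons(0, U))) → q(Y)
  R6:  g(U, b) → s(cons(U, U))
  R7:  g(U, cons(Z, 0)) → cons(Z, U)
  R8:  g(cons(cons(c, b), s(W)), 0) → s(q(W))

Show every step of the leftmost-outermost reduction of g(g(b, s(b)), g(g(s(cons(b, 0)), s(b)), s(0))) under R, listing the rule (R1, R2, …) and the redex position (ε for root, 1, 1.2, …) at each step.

1. g(g(b, s(b)), g(g(s(cons(b, 0)), s(b)), s(0)))  →  g(b, g(g(s(cons(b, 0)), s(b)), s(0)))   [R1 at 1]
2. g(b, g(g(s(cons(b, 0)), s(b)), s(0)))  →  g(b, g(s(cons(b, 0)), s(b)))   [R1 at 2]
3. g(b, g(s(cons(b, 0)), s(b)))  →  g(b, s(cons(b, 0)))   [R1 at 2]
4. g(b, s(cons(b, 0)))  →  b   [R1 at ε]

b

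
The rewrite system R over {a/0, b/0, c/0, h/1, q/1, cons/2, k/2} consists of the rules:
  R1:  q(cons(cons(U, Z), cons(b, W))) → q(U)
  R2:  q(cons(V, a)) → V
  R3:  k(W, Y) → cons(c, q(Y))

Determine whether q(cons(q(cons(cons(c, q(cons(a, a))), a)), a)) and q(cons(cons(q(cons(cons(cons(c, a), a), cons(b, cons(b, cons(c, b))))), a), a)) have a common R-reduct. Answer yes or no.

yes — NF(t₁) = cons(c, a), NF(t₂) = cons(c, a)

Reduce t₁ = q(cons(q(cons(cons(c, q(cons(a, a))), a)), a)):
1. q(cons(q(cons(cons(c, q(cons(a, a))), a)), a))  →  q(cons(cons(c, q(cons(a, a))), a))   [R2 at ε]
2. q(cons(cons(c, q(cons(a, a))), a))  →  cons(c, q(cons(a, a)))   [R2 at ε]
3. cons(c, q(cons(a, a)))  →  cons(c, a)   [R2 at 2]

Reduce t₂ = q(cons(cons(q(cons(cons(cons(c, a), a), cons(b, cons(b, cons(c, b))))), a), a)):
1. q(cons(cons(q(cons(cons(cons(c, a), a), cons(b, cons(b, cons(c, b))))), a), a))  →  cons(q(cons(cons(cons(c, a), a), cons(b, cons(b, cons(c, b))))), a)   [R2 at ε]
2. cons(q(cons(cons(cons(c, a), a), cons(b, cons(b, cons(c, b))))), a)  →  cons(q(cons(c, a)), a)   [R1 at 1]
3. cons(q(cons(c, a)), a)  →  cons(c, a)   [R2 at 1]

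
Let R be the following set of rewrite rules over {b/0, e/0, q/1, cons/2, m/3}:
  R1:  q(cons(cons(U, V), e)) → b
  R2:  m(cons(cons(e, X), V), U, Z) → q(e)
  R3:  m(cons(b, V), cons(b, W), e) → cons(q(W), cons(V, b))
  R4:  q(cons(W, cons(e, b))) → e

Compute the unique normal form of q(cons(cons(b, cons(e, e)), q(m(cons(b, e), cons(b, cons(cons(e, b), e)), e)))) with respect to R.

1. q(cons(cons(b, cons(e, e)), q(m(cons(b, e), cons(b, cons(cons(e, b), e)), e))))  →  q(cons(cons(b, cons(e, e)), q(cons(q(cons(cons(e, b), e)), cons(e, b)))))   [R3 at 1.2.1]
2. q(cons(cons(b, cons(e, e)), q(cons(q(cons(cons(e, b), e)), cons(e, b)))))  →  q(cons(cons(b, cons(e, e)), e))   [R4 at 1.2]
3. q(cons(cons(b, cons(e, e)), e))  →  b   [R1 at ε]

b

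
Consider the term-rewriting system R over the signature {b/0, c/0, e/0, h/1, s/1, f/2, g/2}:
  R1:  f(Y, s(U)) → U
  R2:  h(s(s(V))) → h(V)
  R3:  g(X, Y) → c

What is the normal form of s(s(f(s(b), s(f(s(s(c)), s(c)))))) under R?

1. s(s(f(s(b), s(f(s(s(c)), s(c))))))  →  s(s(f(s(s(c)), s(c))))   [R1 at 1.1]
2. s(s(f(s(s(c)), s(c))))  →  s(s(c))   [R1 at 1.1]

s(s(c))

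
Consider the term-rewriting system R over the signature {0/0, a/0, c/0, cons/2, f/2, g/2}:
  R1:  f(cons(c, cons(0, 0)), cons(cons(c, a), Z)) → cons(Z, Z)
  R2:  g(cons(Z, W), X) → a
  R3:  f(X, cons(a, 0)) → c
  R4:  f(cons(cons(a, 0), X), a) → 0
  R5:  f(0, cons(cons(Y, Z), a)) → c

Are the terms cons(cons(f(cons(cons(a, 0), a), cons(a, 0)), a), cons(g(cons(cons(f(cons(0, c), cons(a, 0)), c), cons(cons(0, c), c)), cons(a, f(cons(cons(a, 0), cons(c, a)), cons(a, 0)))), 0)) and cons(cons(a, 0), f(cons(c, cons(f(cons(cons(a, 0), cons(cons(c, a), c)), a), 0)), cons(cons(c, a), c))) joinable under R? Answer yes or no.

Reduce t₁ = cons(cons(f(cons(cons(a, 0), a), cons(a, 0)), a), cons(g(cons(cons(f(cons(0, c), cons(a, 0)), c), cons(cons(0, c), c)), cons(a, f(cons(cons(a, 0), cons(c, a)), cons(a, 0)))), 0)):
1. cons(cons(f(cons(cons(a, 0), a), cons(a, 0)), a), cons(g(cons(cons(f(cons(0, c), cons(a, 0)), c), cons(cons(0, c), c)), cons(a, f(cons(cons(a, 0), cons(c, a)), cons(a, 0)))), 0))  →  cons(cons(c, a), cons(g(cons(cons(f(cons(0, c), cons(a, 0)), c), cons(cons(0, c), c)), cons(a, f(cons(cons(a, 0), cons(c, a)), cons(a, 0)))), 0))   [R3 at 1.1]
2. cons(cons(c, a), cons(g(cons(cons(f(cons(0, c), cons(a, 0)), c), cons(cons(0, c), c)), cons(a, f(cons(cons(a, 0), cons(c, a)), cons(a, 0)))), 0))  →  cons(cons(c, a), cons(a, 0))   [R2 at 2.1]

Reduce t₂ = cons(cons(a, 0), f(cons(c, cons(f(cons(cons(a, 0), cons(cons(c, a), c)), a), 0)), cons(cons(c, a), c))):
1. cons(cons(a, 0), f(cons(c, cons(f(cons(cons(a, 0), cons(cons(c, a), c)), a), 0)), cons(cons(c, a), c)))  →  cons(cons(a, 0), f(cons(c, cons(0, 0)), cons(cons(c, a), c)))   [R4 at 2.1.2.1]
2. cons(cons(a, 0), f(cons(c, cons(0, 0)), cons(cons(c, a), c)))  →  cons(cons(a, 0), cons(c, c))   [R1 at 2]

no — NF(t₁) = cons(cons(c, a), cons(a, 0)), NF(t₂) = cons(cons(a, 0), cons(c, c))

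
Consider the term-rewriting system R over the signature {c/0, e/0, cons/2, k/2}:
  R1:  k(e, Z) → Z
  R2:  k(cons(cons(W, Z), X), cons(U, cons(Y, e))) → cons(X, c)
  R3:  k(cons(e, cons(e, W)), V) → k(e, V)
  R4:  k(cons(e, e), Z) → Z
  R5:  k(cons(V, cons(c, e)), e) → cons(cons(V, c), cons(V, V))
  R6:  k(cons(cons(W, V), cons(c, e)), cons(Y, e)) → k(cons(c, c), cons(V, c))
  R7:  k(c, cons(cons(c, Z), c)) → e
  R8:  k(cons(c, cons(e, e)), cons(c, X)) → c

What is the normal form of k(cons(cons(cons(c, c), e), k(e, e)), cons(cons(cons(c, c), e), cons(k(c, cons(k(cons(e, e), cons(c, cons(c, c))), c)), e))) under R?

cons(e, c)

1. k(cons(cons(cons(c, c), e), k(e, e)), cons(cons(cons(c, c), e), cons(k(c, cons(k(cons(e, e), cons(c, cons(c, c))), c)), e)))  →  cons(k(e, e), c)   [R2 at ε]
2. cons(k(e, e), c)  →  cons(e, c)   [R1 at 1]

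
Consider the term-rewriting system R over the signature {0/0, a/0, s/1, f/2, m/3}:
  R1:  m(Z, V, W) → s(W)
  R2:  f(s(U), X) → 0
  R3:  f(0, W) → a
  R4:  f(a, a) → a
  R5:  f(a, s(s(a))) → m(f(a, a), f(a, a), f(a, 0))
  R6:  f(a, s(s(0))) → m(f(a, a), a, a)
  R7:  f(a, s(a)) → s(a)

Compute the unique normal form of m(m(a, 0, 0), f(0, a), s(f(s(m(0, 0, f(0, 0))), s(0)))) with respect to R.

1. m(m(a, 0, 0), f(0, a), s(f(s(m(0, 0, f(0, 0))), s(0))))  →  s(s(f(s(m(0, 0, f(0, 0))), s(0))))   [R1 at ε]
2. s(s(f(s(m(0, 0, f(0, 0))), s(0))))  →  s(s(0))   [R2 at 1.1]

s(s(0))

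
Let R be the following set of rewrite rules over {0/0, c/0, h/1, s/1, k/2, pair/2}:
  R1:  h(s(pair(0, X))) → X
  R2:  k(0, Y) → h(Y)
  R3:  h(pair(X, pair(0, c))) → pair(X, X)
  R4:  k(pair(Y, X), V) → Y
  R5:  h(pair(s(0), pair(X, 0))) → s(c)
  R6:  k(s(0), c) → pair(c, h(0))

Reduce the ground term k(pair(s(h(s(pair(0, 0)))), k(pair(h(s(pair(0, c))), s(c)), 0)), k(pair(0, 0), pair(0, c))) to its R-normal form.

1. k(pair(s(h(s(pair(0, 0)))), k(pair(h(s(pair(0, c))), s(c)), 0)), k(pair(0, 0), pair(0, c)))  →  s(h(s(pair(0, 0))))   [R4 at ε]
2. s(h(s(pair(0, 0))))  →  s(0)   [R1 at 1]

s(0)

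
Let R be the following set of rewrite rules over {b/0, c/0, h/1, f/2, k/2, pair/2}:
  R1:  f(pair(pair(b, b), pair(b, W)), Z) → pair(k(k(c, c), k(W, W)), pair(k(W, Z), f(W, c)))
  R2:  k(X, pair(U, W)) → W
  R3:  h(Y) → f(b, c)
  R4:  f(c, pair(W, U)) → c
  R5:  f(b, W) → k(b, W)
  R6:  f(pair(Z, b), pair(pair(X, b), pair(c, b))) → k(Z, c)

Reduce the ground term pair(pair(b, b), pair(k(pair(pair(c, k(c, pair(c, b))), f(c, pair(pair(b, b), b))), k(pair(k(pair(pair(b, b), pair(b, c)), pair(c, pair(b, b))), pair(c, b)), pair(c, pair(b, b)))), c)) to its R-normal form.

pair(pair(b, b), pair(b, c))

1. pair(pair(b, b), pair(k(pair(pair(c, k(c, pair(c, b))), f(c, pair(pair(b, b), b))), k(pair(k(pair(pair(b, b), pair(b, c)), pair(c, pair(b, b))), pair(c, b)), pair(c, pair(b, b)))), c))  →  pair(pair(b, b), pair(k(pair(pair(c, b), f(c, pair(pair(b, b), b))), k(pair(k(pair(pair(b, b), pair(b, c)), pair(c, pair(b, b))), pair(c, b)), pair(c, pair(b, b)))), c))   [R2 at 2.1.1.1.2]
2. pair(pair(b, b), pair(k(pair(pair(c, b), f(c, pair(pair(b, b), b))), k(pair(k(pair(pair(b, b), pair(b, c)), pair(c, pair(b, b))), pair(c, b)), pair(c, pair(b, b)))), c))  →  pair(pair(b, b), pair(k(pair(pair(c, b), c), k(pair(k(pair(pair(b, b), pair(b, c)), pair(c, pair(b, b))), pair(c, b)), pair(c, pair(b, b)))), c))   [R4 at 2.1.1.2]
3. pair(pair(b, b), pair(k(pair(pair(c, b), c), k(pair(k(pair(pair(b, b), pair(b, c)), pair(c, pair(b, b))), pair(c, b)), pair(c, pair(b, b)))), c))  →  pair(pair(b, b), pair(k(pair(pair(c, b), c), pair(b, b)), c))   [R2 at 2.1.2]
4. pair(pair(b, b), pair(k(pair(pair(c, b), c), pair(b, b)), c))  →  pair(pair(b, b), pair(b, c))   [R2 at 2.1]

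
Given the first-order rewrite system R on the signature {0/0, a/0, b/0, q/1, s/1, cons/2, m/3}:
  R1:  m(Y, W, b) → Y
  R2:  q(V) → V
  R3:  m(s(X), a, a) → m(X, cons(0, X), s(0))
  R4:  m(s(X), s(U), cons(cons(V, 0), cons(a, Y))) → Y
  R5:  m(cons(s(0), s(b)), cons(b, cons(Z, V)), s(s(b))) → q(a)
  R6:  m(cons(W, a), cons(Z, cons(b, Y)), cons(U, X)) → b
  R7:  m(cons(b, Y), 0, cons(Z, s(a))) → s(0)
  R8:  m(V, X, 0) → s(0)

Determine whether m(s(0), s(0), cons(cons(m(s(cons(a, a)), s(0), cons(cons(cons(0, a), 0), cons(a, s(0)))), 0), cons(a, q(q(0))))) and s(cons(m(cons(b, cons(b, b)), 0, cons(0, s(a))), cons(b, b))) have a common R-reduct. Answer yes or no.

no — NF(t₁) = 0, NF(t₂) = s(cons(s(0), cons(b, b)))

Reduce t₁ = m(s(0), s(0), cons(cons(m(s(cons(a, a)), s(0), cons(cons(cons(0, a), 0), cons(a, s(0)))), 0), cons(a, q(q(0))))):
1. m(s(0), s(0), cons(cons(m(s(cons(a, a)), s(0), cons(cons(cons(0, a), 0), cons(a, s(0)))), 0), cons(a, q(q(0)))))  →  q(q(0))   [R4 at ε]
2. q(q(0))  →  q(0)   [R2 at ε]
3. q(0)  →  0   [R2 at ε]

Reduce t₂ = s(cons(m(cons(b, cons(b, b)), 0, cons(0, s(a))), cons(b, b))):
1. s(cons(m(cons(b, cons(b, b)), 0, cons(0, s(a))), cons(b, b)))  →  s(cons(s(0), cons(b, b)))   [R7 at 1.1]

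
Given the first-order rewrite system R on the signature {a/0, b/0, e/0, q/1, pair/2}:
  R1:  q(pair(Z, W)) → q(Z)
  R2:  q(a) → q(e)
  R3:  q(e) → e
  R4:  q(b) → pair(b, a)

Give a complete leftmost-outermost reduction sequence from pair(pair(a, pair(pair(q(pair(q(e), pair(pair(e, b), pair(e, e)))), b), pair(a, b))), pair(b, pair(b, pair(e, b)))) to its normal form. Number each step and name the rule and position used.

pair(pair(a, pair(pair(e, b), pair(a, b))), pair(b, pair(b, pair(e, b))))

1. pair(pair(a, pair(pair(q(pair(q(e), pair(pair(e, b), pair(e, e)))), b), pair(a, b))), pair(b, pair(b, pair(e, b))))  →  pair(pair(a, pair(pair(q(q(e)), b), pair(a, b))), pair(b, pair(b, pair(e, b))))   [R1 at 1.2.1.1]
2. pair(pair(a, pair(pair(q(q(e)), b), pair(a, b))), pair(b, pair(b, pair(e, b))))  →  pair(pair(a, pair(pair(q(e), b), pair(a, b))), pair(b, pair(b, pair(e, b))))   [R3 at 1.2.1.1.1]
3. pair(pair(a, pair(pair(q(e), b), pair(a, b))), pair(b, pair(b, pair(e, b))))  →  pair(pair(a, pair(pair(e, b), pair(a, b))), pair(b, pair(b, pair(e, b))))   [R3 at 1.2.1.1]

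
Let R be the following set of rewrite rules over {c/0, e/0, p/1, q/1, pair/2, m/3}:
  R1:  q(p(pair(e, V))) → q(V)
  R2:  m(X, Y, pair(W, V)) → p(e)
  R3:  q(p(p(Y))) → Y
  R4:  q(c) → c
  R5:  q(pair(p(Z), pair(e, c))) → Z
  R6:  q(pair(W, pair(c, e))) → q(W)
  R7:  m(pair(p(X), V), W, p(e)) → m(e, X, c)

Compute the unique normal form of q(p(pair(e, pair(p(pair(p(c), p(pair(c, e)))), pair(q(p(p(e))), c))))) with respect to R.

pair(p(c), p(pair(c, e)))

1. q(p(pair(e, pair(p(pair(p(c), p(pair(c, e)))), pair(q(p(p(e))), c)))))  →  q(pair(p(pair(p(c), p(pair(c, e)))), pair(q(p(p(e))), c)))   [R1 at ε]
2. q(pair(p(pair(p(c), p(pair(c, e)))), pair(q(p(p(e))), c)))  →  q(pair(p(pair(p(c), p(pair(c, e)))), pair(e, c)))   [R3 at 1.2.1]
3. q(pair(p(pair(p(c), p(pair(c, e)))), pair(e, c)))  →  pair(p(c), p(pair(c, e)))   [R5 at ε]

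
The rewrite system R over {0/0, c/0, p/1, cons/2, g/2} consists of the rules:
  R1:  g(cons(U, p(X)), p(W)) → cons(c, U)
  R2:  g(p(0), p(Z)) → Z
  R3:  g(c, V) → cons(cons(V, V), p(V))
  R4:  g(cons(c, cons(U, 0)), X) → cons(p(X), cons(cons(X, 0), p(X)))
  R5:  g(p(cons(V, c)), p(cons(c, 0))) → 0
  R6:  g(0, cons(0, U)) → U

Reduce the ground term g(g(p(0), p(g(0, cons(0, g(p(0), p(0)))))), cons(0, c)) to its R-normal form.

1. g(g(p(0), p(g(0, cons(0, g(p(0), p(0)))))), cons(0, c))  →  g(g(0, cons(0, g(p(0), p(0)))), cons(0, c))   [R2 at 1]
2. g(g(0, cons(0, g(p(0), p(0)))), cons(0, c))  →  g(g(p(0), p(0)), cons(0, c))   [R6 at 1]
3. g(g(p(0), p(0)), cons(0, c))  →  g(0, cons(0, c))   [R2 at 1]
4. g(0, cons(0, c))  →  c   [R6 at ε]

c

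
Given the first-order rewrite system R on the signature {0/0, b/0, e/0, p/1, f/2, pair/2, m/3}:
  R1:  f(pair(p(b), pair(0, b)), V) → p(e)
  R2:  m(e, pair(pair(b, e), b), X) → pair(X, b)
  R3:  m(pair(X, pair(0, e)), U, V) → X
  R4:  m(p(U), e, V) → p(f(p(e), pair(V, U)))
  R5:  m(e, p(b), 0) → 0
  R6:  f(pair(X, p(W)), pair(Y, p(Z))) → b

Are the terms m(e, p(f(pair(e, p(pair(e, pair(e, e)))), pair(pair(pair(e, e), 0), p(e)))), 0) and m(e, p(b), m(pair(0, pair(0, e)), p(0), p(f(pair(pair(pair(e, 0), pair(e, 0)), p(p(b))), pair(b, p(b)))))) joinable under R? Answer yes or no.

Reduce t₁ = m(e, p(f(pair(e, p(pair(e, pair(e, e)))), pair(pair(pair(e, e), 0), p(e)))), 0):
1. m(e, p(f(pair(e, p(pair(e, pair(e, e)))), pair(pair(pair(e, e), 0), p(e)))), 0)  →  m(e, p(b), 0)   [R6 at 2.1]
2. m(e, p(b), 0)  →  0   [R5 at ε]

Reduce t₂ = m(e, p(b), m(pair(0, pair(0, e)), p(0), p(f(pair(pair(pair(e, 0), pair(e, 0)), p(p(b))), pair(b, p(b)))))):
1. m(e, p(b), m(pair(0, pair(0, e)), p(0), p(f(pair(pair(pair(e, 0), pair(e, 0)), p(p(b))), pair(b, p(b))))))  →  m(e, p(b), 0)   [R3 at 3]
2. m(e, p(b), 0)  →  0   [R5 at ε]

yes — NF(t₁) = 0, NF(t₂) = 0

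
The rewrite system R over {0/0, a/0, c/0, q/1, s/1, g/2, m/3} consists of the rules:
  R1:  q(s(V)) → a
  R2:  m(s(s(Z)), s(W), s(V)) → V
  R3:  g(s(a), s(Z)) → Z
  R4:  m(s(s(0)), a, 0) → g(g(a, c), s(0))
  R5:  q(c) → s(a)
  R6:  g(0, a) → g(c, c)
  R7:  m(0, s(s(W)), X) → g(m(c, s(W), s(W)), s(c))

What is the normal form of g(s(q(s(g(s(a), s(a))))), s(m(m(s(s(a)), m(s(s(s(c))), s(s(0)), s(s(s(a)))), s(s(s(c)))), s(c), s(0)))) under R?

0

1. g(s(q(s(g(s(a), s(a))))), s(m(m(s(s(a)), m(s(s(s(c))), s(s(0)), s(s(s(a)))), s(s(s(c)))), s(c), s(0))))  →  g(s(a), s(m(m(s(s(a)), m(s(s(s(c))), s(s(0)), s(s(s(a)))), s(s(s(c)))), s(c), s(0))))   [R1 at 1.1]
2. g(s(a), s(m(m(s(s(a)), m(s(s(s(c))), s(s(0)), s(s(s(a)))), s(s(s(c)))), s(c), s(0))))  →  m(m(s(s(a)), m(s(s(s(c))), s(s(0)), s(s(s(a)))), s(s(s(c)))), s(c), s(0))   [R3 at ε]
3. m(m(s(s(a)), m(s(s(s(c))), s(s(0)), s(s(s(a)))), s(s(s(c)))), s(c), s(0))  →  m(m(s(s(a)), s(s(a)), s(s(s(c)))), s(c), s(0))   [R2 at 1.2]
4. m(m(s(s(a)), s(s(a)), s(s(s(c)))), s(c), s(0))  →  m(s(s(c)), s(c), s(0))   [R2 at 1]
5. m(s(s(c)), s(c), s(0))  →  0   [R2 at ε]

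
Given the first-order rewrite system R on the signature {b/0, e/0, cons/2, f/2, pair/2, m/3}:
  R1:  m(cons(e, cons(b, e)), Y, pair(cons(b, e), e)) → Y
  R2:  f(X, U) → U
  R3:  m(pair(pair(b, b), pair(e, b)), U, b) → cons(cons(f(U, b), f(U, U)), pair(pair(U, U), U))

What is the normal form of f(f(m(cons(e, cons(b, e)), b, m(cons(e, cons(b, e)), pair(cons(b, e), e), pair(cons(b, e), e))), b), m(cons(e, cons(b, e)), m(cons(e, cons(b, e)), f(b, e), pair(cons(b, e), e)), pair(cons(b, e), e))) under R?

1. f(f(m(cons(e, cons(b, e)), b, m(cons(e, cons(b, e)), pair(cons(b, e), e), pair(cons(b, e), e))), b), m(cons(e, cons(b, e)), m(cons(e, cons(b, e)), f(b, e), pair(cons(b, e), e)), pair(cons(b, e), e)))  →  m(cons(e, cons(b, e)), m(cons(e, cons(b, e)), f(b, e), pair(cons(b, e), e)), pair(cons(b, e), e))   [R2 at ε]
2. m(cons(e, cons(b, e)), m(cons(e, cons(b, e)), f(b, e), pair(cons(b, e), e)), pair(cons(b, e), e))  →  m(cons(e, cons(b, e)), f(b, e), pair(cons(b, e), e))   [R1 at ε]
3. m(cons(e, cons(b, e)), f(b, e), pair(cons(b, e), e))  →  f(b, e)   [R1 at ε]
4. f(b, e)  →  e   [R2 at ε]

e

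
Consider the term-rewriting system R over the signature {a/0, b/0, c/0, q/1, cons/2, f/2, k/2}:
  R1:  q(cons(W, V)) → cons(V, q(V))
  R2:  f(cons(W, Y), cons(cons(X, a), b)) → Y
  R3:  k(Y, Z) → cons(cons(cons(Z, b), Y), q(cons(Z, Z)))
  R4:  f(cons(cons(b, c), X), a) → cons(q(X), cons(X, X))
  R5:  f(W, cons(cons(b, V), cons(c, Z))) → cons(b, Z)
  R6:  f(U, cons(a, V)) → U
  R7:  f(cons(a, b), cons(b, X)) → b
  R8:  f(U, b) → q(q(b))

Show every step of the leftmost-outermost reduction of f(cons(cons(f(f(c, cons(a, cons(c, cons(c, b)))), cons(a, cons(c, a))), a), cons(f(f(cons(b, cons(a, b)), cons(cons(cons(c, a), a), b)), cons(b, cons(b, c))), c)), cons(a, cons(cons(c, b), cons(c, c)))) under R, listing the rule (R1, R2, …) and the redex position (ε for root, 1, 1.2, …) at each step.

1. f(cons(cons(f(f(c, cons(a, cons(c, cons(c, b)))), cons(a, cons(c, a))), a), cons(f(f(cons(b, cons(a, b)), cons(cons(cons(c, a), a), b)), cons(b, cons(b, c))), c)), cons(a, cons(cons(c, b), cons(c, c))))  →  cons(cons(f(f(c, cons(a, cons(c, cons(c, b)))), cons(a, cons(c, a))), a), cons(f(f(cons(b, cons(a, b)), cons(cons(cons(c, a), a), b)), cons(b, cons(b, c))), c))   [R6 at ε]
2. cons(cons(f(f(c, cons(a, cons(c, cons(c, b)))), cons(a, cons(c, a))), a), cons(f(f(cons(b, cons(a, b)), cons(cons(cons(c, a), a), b)), cons(b, cons(b, c))), c))  →  cons(cons(f(c, cons(a, cons(c, cons(c, b)))), a), cons(f(f(cons(b, cons(a, b)), cons(cons(cons(c, a), a), b)), cons(b, cons(b, c))), c))   [R6 at 1.1]
3. cons(cons(f(c, cons(a, cons(c, cons(c, b)))), a), cons(f(f(cons(b, cons(a, b)), cons(cons(cons(c, a), a), b)), cons(b, cons(b, c))), c))  →  cons(cons(c, a), cons(f(f(cons(b, cons(a, b)), cons(cons(cons(c, a), a), b)), cons(b, cons(b, c))), c))   [R6 at 1.1]
4. cons(cons(c, a), cons(f(f(cons(b, cons(a, b)), cons(cons(cons(c, a), a), b)), cons(b, cons(b, c))), c))  →  cons(cons(c, a), cons(f(cons(a, b), cons(b, cons(b, c))), c))   [R2 at 2.1.1]
5. cons(cons(c, a), cons(f(cons(a, b), cons(b, cons(b, c))), c))  →  cons(cons(c, a), cons(b, c))   [R7 at 2.1]

cons(cons(c, a), cons(b, c))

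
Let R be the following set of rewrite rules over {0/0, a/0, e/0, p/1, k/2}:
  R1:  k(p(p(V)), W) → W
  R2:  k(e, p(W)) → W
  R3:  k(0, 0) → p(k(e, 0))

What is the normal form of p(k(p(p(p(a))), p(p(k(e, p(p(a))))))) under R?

p(p(p(p(a))))

1. p(k(p(p(p(a))), p(p(k(e, p(p(a)))))))  →  p(p(p(k(e, p(p(a))))))   [R1 at 1]
2. p(p(p(k(e, p(p(a))))))  →  p(p(p(p(a))))   [R2 at 1.1.1]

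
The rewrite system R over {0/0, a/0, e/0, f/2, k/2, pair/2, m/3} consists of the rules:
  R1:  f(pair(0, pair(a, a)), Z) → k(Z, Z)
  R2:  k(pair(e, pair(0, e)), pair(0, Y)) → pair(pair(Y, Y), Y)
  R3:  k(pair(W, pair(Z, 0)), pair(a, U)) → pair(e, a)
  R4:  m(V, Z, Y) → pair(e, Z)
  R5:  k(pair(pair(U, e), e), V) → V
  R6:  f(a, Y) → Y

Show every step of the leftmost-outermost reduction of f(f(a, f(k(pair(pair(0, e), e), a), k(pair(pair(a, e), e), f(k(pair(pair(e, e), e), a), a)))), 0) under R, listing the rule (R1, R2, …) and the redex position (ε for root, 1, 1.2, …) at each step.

1. f(f(a, f(k(pair(pair(0, e), e), a), k(pair(pair(a, e), e), f(k(pair(pair(e, e), e), a), a)))), 0)  →  f(f(k(pair(pair(0, e), e), a), k(pair(pair(a, e), e), f(k(pair(pair(e, e), e), a), a))), 0)   [R6 at 1]
2. f(f(k(pair(pair(0, e), e), a), k(pair(pair(a, e), e), f(k(pair(pair(e, e), e), a), a))), 0)  →  f(f(a, k(pair(pair(a, e), e), f(k(pair(pair(e, e), e), a), a))), 0)   [R5 at 1.1]
3. f(f(a, k(pair(pair(a, e), e), f(k(pair(pair(e, e), e), a), a))), 0)  →  f(k(pair(pair(a, e), e), f(k(pair(pair(e, e), e), a), a)), 0)   [R6 at 1]
4. f(k(pair(pair(a, e), e), f(k(pair(pair(e, e), e), a), a)), 0)  →  f(f(k(pair(pair(e, e), e), a), a), 0)   [R5 at 1]
5. f(f(k(pair(pair(e, e), e), a), a), 0)  →  f(f(a, a), 0)   [R5 at 1.1]
6. f(f(a, a), 0)  →  f(a, 0)   [R6 at 1]
7. f(a, 0)  →  0   [R6 at ε]

0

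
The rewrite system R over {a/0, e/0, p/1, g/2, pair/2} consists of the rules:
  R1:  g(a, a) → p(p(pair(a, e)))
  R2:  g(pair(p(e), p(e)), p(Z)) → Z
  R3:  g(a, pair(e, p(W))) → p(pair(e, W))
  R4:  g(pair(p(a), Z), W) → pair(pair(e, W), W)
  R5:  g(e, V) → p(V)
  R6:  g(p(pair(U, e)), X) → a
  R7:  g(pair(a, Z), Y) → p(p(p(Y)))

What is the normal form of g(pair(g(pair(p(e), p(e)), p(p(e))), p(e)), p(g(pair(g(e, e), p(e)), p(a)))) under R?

a

1. g(pair(g(pair(p(e), p(e)), p(p(e))), p(e)), p(g(pair(g(e, e), p(e)), p(a))))  →  g(pair(p(e), p(e)), p(g(pair(g(e, e), p(e)), p(a))))   [R2 at 1.1]
2. g(pair(p(e), p(e)), p(g(pair(g(e, e), p(e)), p(a))))  →  g(pair(g(e, e), p(e)), p(a))   [R2 at ε]
3. g(pair(g(e, e), p(e)), p(a))  →  g(pair(p(e), p(e)), p(a))   [R5 at 1.1]
4. g(pair(p(e), p(e)), p(a))  →  a   [R2 at ε]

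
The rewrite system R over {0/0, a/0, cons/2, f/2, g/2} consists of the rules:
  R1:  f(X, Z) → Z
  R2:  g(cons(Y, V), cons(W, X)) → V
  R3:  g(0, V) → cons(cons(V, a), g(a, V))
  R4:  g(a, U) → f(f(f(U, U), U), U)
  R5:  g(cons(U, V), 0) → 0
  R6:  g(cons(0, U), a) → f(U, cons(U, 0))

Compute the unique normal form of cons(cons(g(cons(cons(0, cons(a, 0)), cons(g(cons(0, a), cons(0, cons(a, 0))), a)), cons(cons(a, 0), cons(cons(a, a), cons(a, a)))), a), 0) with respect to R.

cons(cons(cons(a, a), a), 0)

1. cons(cons(g(cons(cons(0, cons(a, 0)), cons(g(cons(0, a), cons(0, cons(a, 0))), a)), cons(cons(a, 0), cons(cons(a, a), cons(a, a)))), a), 0)  →  cons(cons(cons(g(cons(0, a), cons(0, cons(a, 0))), a), a), 0)   [R2 at 1.1]
2. cons(cons(cons(g(cons(0, a), cons(0, cons(a, 0))), a), a), 0)  →  cons(cons(cons(a, a), a), 0)   [R2 at 1.1.1]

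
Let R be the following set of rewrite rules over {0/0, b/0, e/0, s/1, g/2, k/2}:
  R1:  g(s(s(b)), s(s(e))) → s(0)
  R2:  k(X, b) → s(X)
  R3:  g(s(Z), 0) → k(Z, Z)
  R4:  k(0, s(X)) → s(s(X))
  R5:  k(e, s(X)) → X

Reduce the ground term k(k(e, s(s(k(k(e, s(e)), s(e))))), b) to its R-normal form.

s(s(e))

1. k(k(e, s(s(k(k(e, s(e)), s(e))))), b)  →  s(k(e, s(s(k(k(e, s(e)), s(e))))))   [R2 at ε]
2. s(k(e, s(s(k(k(e, s(e)), s(e))))))  →  s(s(k(k(e, s(e)), s(e))))   [R5 at 1]
3. s(s(k(k(e, s(e)), s(e))))  →  s(s(k(e, s(e))))   [R5 at 1.1.1]
4. s(s(k(e, s(e))))  →  s(s(e))   [R5 at 1.1]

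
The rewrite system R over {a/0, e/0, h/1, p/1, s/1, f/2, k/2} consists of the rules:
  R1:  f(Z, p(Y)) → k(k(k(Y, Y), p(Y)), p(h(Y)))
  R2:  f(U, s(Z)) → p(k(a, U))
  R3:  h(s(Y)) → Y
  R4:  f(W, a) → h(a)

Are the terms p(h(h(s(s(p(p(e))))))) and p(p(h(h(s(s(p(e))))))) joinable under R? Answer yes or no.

Reduce t₁ = p(h(h(s(s(p(p(e))))))):
1. p(h(h(s(s(p(p(e)))))))  →  p(h(s(p(p(e)))))   [R3 at 1.1]
2. p(h(s(p(p(e)))))  →  p(p(p(e)))   [R3 at 1]

Reduce t₂ = p(p(h(h(s(s(p(e))))))):
1. p(p(h(h(s(s(p(e)))))))  →  p(p(h(s(p(e)))))   [R3 at 1.1.1]
2. p(p(h(s(p(e)))))  →  p(p(p(e)))   [R3 at 1.1]

yes — NF(t₁) = p(p(p(e))), NF(t₂) = p(p(p(e)))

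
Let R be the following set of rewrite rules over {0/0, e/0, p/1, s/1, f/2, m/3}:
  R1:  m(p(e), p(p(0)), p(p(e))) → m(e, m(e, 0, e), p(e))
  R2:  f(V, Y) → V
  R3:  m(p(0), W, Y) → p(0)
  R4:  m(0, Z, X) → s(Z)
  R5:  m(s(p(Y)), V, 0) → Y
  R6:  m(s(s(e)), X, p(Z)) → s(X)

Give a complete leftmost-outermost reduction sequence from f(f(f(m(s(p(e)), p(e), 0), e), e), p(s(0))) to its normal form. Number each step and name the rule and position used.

e

1. f(f(f(m(s(p(e)), p(e), 0), e), e), p(s(0)))  →  f(f(m(s(p(e)), p(e), 0), e), e)   [R2 at ε]
2. f(f(m(s(p(e)), p(e), 0), e), e)  →  f(m(s(p(e)), p(e), 0), e)   [R2 at ε]
3. f(m(s(p(e)), p(e), 0), e)  →  m(s(p(e)), p(e), 0)   [R2 at ε]
4. m(s(p(e)), p(e), 0)  →  e   [R5 at ε]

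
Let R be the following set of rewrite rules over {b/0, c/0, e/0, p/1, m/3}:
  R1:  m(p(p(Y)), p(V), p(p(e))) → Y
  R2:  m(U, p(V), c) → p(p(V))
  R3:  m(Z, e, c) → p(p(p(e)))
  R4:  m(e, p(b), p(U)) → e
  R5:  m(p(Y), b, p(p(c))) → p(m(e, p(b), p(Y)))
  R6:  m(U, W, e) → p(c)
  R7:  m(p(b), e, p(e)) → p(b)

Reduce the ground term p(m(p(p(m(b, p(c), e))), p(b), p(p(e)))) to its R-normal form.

p(p(c))

1. p(m(p(p(m(b, p(c), e))), p(b), p(p(e))))  →  p(m(b, p(c), e))   [R1 at 1]
2. p(m(b, p(c), e))  →  p(p(c))   [R6 at 1]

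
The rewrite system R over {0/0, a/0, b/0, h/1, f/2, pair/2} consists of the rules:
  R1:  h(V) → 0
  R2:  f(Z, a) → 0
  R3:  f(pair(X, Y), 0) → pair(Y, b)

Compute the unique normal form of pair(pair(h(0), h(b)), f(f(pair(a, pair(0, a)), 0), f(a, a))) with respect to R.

1. pair(pair(h(0), h(b)), f(f(pair(a, pair(0, a)), 0), f(a, a)))  →  pair(pair(0, h(b)), f(f(pair(a, pair(0, a)), 0), f(a, a)))   [R1 at 1.1]
2. pair(pair(0, h(b)), f(f(pair(a, pair(0, a)), 0), f(a, a)))  →  pair(pair(0, 0), f(f(pair(a, pair(0, a)), 0), f(a, a)))   [R1 at 1.2]
3. pair(pair(0, 0), f(f(pair(a, pair(0, a)), 0), f(a, a)))  →  pair(pair(0, 0), f(pair(pair(0, a), b), f(a, a)))   [R3 at 2.1]
4. pair(pair(0, 0), f(pair(pair(0, a), b), f(a, a)))  →  pair(pair(0, 0), f(pair(pair(0, a), b), 0))   [R2 at 2.2]
5. pair(pair(0, 0), f(pair(pair(0, a), b), 0))  →  pair(pair(0, 0), pair(b, b))   [R3 at 2]

pair(pair(0, 0), pair(b, b))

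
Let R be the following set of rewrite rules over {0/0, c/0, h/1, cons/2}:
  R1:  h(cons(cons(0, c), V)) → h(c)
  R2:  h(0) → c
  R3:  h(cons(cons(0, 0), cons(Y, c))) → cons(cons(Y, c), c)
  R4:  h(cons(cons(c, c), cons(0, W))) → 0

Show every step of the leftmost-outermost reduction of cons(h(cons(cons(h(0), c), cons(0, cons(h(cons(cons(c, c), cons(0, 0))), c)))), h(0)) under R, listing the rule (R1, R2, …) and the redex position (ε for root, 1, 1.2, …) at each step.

1. cons(h(cons(cons(h(0), c), cons(0, cons(h(cons(cons(c, c), cons(0, 0))), c)))), h(0))  →  cons(h(cons(cons(c, c), cons(0, cons(h(cons(cons(c, c), cons(0, 0))), c)))), h(0))   [R2 at 1.1.1.1]
2. cons(h(cons(cons(c, c), cons(0, cons(h(cons(cons(c, c), cons(0, 0))), c)))), h(0))  →  cons(0, h(0))   [R4 at 1]
3. cons(0, h(0))  →  cons(0, c)   [R2 at 2]

cons(0, c)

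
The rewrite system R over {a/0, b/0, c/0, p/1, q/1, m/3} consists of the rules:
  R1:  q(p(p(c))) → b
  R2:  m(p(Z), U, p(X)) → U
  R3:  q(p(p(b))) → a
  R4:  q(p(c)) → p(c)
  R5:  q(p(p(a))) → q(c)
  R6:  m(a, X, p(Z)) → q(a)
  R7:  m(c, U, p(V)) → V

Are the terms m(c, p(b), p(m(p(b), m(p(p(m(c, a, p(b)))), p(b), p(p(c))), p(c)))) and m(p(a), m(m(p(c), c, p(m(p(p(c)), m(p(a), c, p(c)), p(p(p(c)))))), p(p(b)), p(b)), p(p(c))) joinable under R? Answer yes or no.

no — NF(t₁) = p(b), NF(t₂) = b

Reduce t₁ = m(c, p(b), p(m(p(b), m(p(p(m(c, a, p(b)))), p(b), p(p(c))), p(c)))):
1. m(c, p(b), p(m(p(b), m(p(p(m(c, a, p(b)))), p(b), p(p(c))), p(c))))  →  m(p(b), m(p(p(m(c, a, p(b)))), p(b), p(p(c))), p(c))   [R7 at ε]
2. m(p(b), m(p(p(m(c, a, p(b)))), p(b), p(p(c))), p(c))  →  m(p(p(m(c, a, p(b)))), p(b), p(p(c)))   [R2 at ε]
3. m(p(p(m(c, a, p(b)))), p(b), p(p(c)))  →  p(b)   [R2 at ε]

Reduce t₂ = m(p(a), m(m(p(c), c, p(m(p(p(c)), m(p(a), c, p(c)), p(p(p(c)))))), p(p(b)), p(b)), p(p(c))):
1. m(p(a), m(m(p(c), c, p(m(p(p(c)), m(p(a), c, p(c)), p(p(p(c)))))), p(p(b)), p(b)), p(p(c)))  →  m(m(p(c), c, p(m(p(p(c)), m(p(a), c, p(c)), p(p(p(c)))))), p(p(b)), p(b))   [R2 at ε]
2. m(m(p(c), c, p(m(p(p(c)), m(p(a), c, p(c)), p(p(p(c)))))), p(p(b)), p(b))  →  m(c, p(p(b)), p(b))   [R2 at 1]
3. m(c, p(p(b)), p(b))  →  b   [R7 at ε]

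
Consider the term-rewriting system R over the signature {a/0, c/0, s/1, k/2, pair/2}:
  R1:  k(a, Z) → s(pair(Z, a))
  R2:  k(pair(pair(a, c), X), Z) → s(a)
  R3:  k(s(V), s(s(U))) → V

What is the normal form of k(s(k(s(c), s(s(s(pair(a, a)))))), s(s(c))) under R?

c

1. k(s(k(s(c), s(s(s(pair(a, a)))))), s(s(c)))  →  k(s(c), s(s(s(pair(a, a)))))   [R3 at ε]
2. k(s(c), s(s(s(pair(a, a)))))  →  c   [R3 at ε]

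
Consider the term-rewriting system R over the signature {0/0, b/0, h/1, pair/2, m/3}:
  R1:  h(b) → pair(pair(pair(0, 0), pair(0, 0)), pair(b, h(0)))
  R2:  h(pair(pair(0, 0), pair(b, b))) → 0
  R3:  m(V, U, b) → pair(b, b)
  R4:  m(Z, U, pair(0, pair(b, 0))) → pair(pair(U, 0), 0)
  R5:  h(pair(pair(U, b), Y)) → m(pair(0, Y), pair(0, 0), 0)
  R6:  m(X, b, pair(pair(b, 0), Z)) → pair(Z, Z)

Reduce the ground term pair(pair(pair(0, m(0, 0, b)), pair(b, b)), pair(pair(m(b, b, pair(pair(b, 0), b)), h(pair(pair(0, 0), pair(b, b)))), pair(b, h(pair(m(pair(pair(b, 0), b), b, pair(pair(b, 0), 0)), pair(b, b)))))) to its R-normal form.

1. pair(pair(pair(0, m(0, 0, b)), pair(b, b)), pair(pair(m(b, b, pair(pair(b, 0), b)), h(pair(pair(0, 0), pair(b, b)))), pair(b, h(pair(m(pair(pair(b, 0), b), b, pair(pair(b, 0), 0)), pair(b, b))))))  →  pair(pair(pair(0, pair(b, b)), pair(b, b)), pair(pair(m(b, b, pair(pair(b, 0), b)), h(pair(pair(0, 0), pair(b, b)))), pair(b, h(pair(m(pair(pair(b, 0), b), b, pair(pair(b, 0), 0)), pair(b, b))))))   [R3 at 1.1.2]
2. pair(pair(pair(0, pair(b, b)), pair(b, b)), pair(pair(m(b, b, pair(pair(b, 0), b)), h(pair(pair(0, 0), pair(b, b)))), pair(b, h(pair(m(pair(pair(b, 0), b), b, pair(pair(b, 0), 0)), pair(b, b))))))  →  pair(pair(pair(0, pair(b, b)), pair(b, b)), pair(pair(pair(b, b), h(pair(pair(0, 0), pair(b, b)))), pair(b, h(pair(m(pair(pair(b, 0), b), b, pair(pair(b, 0), 0)), pair(b, b))))))   [R6 at 2.1.1]
3. pair(pair(pair(0, pair(b, b)), pair(b, b)), pair(pair(pair(b, b), h(pair(pair(0, 0), pair(b, b)))), pair(b, h(pair(m(pair(pair(b, 0), b), b, pair(pair(b, 0), 0)), pair(b, b))))))  →  pair(pair(pair(0, pair(b, b)), pair(b, b)), pair(pair(pair(b, b), 0), pair(b, h(pair(m(pair(pair(b, 0), b), b, pair(pair(b, 0), 0)), pair(b, b))))))   [R2 at 2.1.2]
4. pair(pair(pair(0, pair(b, b)), pair(b, b)), pair(pair(pair(b, b), 0), pair(b, h(pair(m(pair(pair(b, 0), b), b, pair(pair(b, 0), 0)), pair(b, b))))))  →  pair(pair(pair(0, pair(b, b)), pair(b, b)), pair(pair(pair(b, b), 0), pair(b, h(pair(pair(0, 0), pair(b, b))))))   [R6 at 2.2.2.1.1]
5. pair(pair(pair(0, pair(b, b)), pair(b, b)), pair(pair(pair(b, b), 0), pair(b, h(pair(pair(0, 0), pair(b, b))))))  →  pair(pair(pair(0, pair(b, b)), pair(b, b)), pair(pair(pair(b, b), 0), pair(b, 0)))   [R2 at 2.2.2]

pair(pair(pair(0, pair(b, b)), pair(b, b)), pair(pair(pair(b, b), 0), pair(b, 0)))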